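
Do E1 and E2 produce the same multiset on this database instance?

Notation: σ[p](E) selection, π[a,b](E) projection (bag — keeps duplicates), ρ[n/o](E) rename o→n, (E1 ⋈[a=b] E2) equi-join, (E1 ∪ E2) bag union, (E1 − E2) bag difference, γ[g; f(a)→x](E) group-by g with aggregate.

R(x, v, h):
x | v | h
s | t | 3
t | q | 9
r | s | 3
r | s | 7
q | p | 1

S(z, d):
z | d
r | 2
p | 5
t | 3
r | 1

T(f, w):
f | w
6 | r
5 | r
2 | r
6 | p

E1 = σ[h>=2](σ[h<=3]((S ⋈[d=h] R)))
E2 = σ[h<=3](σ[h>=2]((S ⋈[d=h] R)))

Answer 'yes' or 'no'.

E1 row counts bottom-up:
  S → 4
  R → 5
  (S ⋈[d=h] R) → 3
  σ[h<=3]((S ⋈[d=h] R)) → 3
  σ[h>=2](σ[h<=3]((S ⋈[d=h] R))) → 2
E2 row counts bottom-up:
  S → 4
  R → 5
  (S ⋈[d=h] R) → 3
  σ[h>=2]((S ⋈[d=h] R)) → 2
  σ[h<=3](σ[h>=2]((S ⋈[d=h] R))) → 2

E1 and E2 produce the same multiset:
z | d | x | v | h
t | 3 | r | s | 3
t | 3 | s | t | 3

yes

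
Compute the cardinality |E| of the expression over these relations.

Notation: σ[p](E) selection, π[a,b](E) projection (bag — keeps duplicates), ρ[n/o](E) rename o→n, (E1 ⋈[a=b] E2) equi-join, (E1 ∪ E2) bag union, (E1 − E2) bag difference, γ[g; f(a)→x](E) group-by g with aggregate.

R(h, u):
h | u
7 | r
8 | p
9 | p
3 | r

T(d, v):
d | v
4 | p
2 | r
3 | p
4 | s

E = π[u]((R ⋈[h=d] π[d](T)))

Row counts bottom-up:
  R → 4
  T → 4
  π[d](T) → 4
  (R ⋈[h=d] π[d](T)) → 1
  π[u]((R ⋈[h=d] π[d](T))) → 1

|E| = 1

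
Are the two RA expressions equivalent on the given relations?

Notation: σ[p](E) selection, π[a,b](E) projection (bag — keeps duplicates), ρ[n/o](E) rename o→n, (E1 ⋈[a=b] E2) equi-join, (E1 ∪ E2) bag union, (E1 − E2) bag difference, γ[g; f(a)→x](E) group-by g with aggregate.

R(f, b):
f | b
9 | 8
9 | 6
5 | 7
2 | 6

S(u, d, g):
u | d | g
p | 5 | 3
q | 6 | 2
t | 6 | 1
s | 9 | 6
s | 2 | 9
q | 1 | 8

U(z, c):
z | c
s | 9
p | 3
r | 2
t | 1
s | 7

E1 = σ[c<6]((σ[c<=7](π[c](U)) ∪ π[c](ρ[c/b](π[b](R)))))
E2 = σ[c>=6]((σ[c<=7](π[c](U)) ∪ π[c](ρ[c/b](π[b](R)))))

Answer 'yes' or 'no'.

E1 subexpression sizes:
  U → 5
  π[c](U) → 5
  σ[c<=7](π[c](U)) → 4
  R → 4
  π[b](R) → 4
  ρ[c/b](π[b](R)) → 4
  π[c](ρ[c/b](π[b](R))) → 4
  (σ[c<=7](π[c](U)) ∪ π[c](ρ[c/b](π[b](R)))) → 8
  σ[c<6]((σ[c<=7](π[c](U)) ∪ π[c](ρ[c/b](π[b](R))))) → 3
E2 subexpression sizes:
  U → 5
  π[c](U) → 5
  σ[c<=7](π[c](U)) → 4
  R → 4
  π[b](R) → 4
  ρ[c/b](π[b](R)) → 4
  π[c](ρ[c/b](π[b](R))) → 4
  (σ[c<=7](π[c](U)) ∪ π[c](ρ[c/b](π[b](R)))) → 8
  σ[c>=6]((σ[c<=7](π[c](U)) ∪ π[c](ρ[c/b](π[b](R))))) → 5

E1 result:
c
1
2
3
E2 result:
c
6
6
7
7
8
Witness: (6,) appears 0× in E1 but 2× in E2.

no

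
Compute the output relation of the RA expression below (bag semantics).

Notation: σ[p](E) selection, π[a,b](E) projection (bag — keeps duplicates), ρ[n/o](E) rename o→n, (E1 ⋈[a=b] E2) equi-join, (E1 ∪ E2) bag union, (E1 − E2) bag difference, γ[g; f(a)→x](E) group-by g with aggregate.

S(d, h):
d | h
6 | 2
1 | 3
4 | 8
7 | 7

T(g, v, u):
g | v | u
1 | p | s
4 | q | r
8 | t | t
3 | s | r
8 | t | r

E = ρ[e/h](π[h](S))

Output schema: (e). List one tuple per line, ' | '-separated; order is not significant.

Per-node cardinality:
  S → 4
  π[h](S) → 4
  ρ[e/h](π[h](S)) → 4

== RESULT ==
e
2
3
7
8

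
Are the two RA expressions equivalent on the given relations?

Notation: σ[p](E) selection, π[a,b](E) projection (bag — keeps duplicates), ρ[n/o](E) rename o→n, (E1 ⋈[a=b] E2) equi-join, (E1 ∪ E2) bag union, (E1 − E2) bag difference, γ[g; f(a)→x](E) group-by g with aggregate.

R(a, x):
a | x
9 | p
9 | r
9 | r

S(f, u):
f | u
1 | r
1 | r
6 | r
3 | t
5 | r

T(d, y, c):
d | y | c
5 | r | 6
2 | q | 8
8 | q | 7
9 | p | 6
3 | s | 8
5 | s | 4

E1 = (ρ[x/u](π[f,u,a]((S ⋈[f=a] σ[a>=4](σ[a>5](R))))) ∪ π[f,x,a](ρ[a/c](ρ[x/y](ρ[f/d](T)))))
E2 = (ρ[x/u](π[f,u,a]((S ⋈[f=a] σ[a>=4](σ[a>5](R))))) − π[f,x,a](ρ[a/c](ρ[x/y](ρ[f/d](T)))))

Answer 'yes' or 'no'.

E1 stepwise |·|:
  S → 5
  R → 3
  σ[a>5](R) → 3
  σ[a>=4](σ[a>5](R)) → 3
  (S ⋈[f=a] σ[a>=4](σ[a>5](R))) → 0
  π[f,u,a]((S ⋈[f=a] σ[a>=4](σ[a>5](R)))) → 0
  ρ[x/u](π[f,u,a]((S ⋈[f=a] σ[a>=4](σ[a>5](R))))) → 0
  T → 6
  ρ[f/d](T) → 6
  ρ[x/y](ρ[f/d](T)) → 6
  ρ[a/c](ρ[x/y](ρ[f/d](T))) → 6
  π[f,x,a](ρ[a/c](ρ[x/y](ρ[f/d](T)))) → 6
  (ρ[x/u](π[f,u,a]((S ⋈[f=a] σ[a>=4](σ[a>5](R))))) ∪ π[f,x,a](ρ[a/c](ρ[x/y](ρ[f/d](T))))) → 6
E2 stepwise |·|:
  S → 5
  R → 3
  σ[a>5](R) → 3
  σ[a>=4](σ[a>5](R)) → 3
  (S ⋈[f=a] σ[a>=4](σ[a>5](R))) → 0
  π[f,u,a]((S ⋈[f=a] σ[a>=4](σ[a>5](R)))) → 0
  ρ[x/u](π[f,u,a]((S ⋈[f=a] σ[a>=4](σ[a>5](R))))) → 0
  T → 6
  ρ[f/d](T) → 6
  ρ[x/y](ρ[f/d](T)) → 6
  ρ[a/c](ρ[x/y](ρ[f/d](T))) → 6
  π[f,x,a](ρ[a/c](ρ[x/y](ρ[f/d](T)))) → 6
  (ρ[x/u](π[f,u,a]((S ⋈[f=a] σ[a>=4](σ[a>5](R))))) − π[f,x,a](ρ[a/c](ρ[x/y](ρ[f/d](T))))) → 0

E1 result:
f | x | a
2 | q | 8
3 | s | 8
5 | r | 6
5 | s | 4
8 | q | 7
9 | p | 6
E2 result:
f | x | a
(0 rows)
Witness: (9, 'p', 6) appears 1× in E1 but 0× in E2.

no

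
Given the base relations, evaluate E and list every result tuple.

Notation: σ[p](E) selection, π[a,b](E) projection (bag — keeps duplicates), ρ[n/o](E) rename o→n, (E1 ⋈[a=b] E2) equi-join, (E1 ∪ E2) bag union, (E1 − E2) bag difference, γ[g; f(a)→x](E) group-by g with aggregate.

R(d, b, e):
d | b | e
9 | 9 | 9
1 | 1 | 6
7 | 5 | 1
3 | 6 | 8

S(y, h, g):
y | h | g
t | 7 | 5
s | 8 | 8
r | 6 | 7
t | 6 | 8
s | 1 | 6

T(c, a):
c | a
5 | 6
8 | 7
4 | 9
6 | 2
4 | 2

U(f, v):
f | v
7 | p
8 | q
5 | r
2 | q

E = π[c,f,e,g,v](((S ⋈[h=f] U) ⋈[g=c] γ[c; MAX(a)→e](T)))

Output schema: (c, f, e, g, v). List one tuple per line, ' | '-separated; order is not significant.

Stepwise |·|:
  S → 5
  U → 4
  (S ⋈[h=f] U) → 2
  T → 5
  γ[c; MAX(a)→e](T) → 4
  ((S ⋈[h=f] U) ⋈[g=c] γ[c; MAX(a)→e](T)) → 2
  π[c,f,e,g,v](((S ⋈[h=f] U) ⋈[g=c] γ[c; MAX(a)→e](T))) → 2

== RESULT ==
c | f | e | g | v
5 | 7 | 6 | 5 | p
8 | 8 | 7 | 8 | q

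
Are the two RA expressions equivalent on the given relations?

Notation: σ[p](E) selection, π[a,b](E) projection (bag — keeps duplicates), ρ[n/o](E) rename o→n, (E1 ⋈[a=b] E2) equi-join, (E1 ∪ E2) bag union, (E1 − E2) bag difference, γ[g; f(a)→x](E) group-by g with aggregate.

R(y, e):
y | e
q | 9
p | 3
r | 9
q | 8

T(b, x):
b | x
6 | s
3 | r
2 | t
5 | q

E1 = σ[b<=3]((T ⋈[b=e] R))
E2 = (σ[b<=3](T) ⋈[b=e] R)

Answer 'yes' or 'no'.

E1 stepwise |·|:
  T → 4
  R → 4
  (T ⋈[b=e] R) → 1
  σ[b<=3]((T ⋈[b=e] R)) → 1
E2 stepwise |·|:
  T → 4
  σ[b<=3](T) → 2
  R → 4
  (σ[b<=3](T) ⋈[b=e] R) → 1

E1 and E2 produce the same multiset:
b | x | y | e
3 | r | p | 3

yes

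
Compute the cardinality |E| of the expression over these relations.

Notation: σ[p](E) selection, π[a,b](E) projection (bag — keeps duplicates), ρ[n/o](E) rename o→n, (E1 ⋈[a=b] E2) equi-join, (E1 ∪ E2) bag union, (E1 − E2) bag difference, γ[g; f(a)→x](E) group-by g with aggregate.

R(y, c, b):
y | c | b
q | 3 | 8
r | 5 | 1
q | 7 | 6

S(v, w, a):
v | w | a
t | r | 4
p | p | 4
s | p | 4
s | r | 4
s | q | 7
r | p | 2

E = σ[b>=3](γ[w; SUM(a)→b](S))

Row counts bottom-up:
  S → 6
  γ[w; SUM(a)→b](S) → 3
  σ[b>=3](γ[w; SUM(a)→b](S)) → 3

|E| = 3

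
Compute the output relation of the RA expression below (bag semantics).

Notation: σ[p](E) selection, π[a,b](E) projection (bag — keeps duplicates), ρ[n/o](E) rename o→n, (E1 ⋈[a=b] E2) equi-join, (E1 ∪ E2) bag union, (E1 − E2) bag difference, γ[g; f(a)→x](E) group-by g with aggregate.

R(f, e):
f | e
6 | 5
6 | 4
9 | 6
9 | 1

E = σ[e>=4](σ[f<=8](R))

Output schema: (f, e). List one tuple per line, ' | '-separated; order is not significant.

Row counts bottom-up:
  R → 4
  σ[f<=8](R) → 2
  σ[e>=4](σ[f<=8](R)) → 2

== RESULT ==
f | e
6 | 4
6 | 5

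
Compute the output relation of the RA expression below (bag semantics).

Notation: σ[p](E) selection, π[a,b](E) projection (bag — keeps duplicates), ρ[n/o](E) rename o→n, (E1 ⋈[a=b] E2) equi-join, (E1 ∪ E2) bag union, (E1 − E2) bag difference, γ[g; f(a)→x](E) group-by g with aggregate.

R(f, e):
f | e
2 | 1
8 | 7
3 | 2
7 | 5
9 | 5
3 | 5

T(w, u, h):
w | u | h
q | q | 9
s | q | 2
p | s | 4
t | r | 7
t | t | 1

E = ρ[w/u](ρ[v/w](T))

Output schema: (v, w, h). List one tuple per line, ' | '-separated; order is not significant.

Stepwise |·|:
  T → 5
  ρ[v/w](T) → 5
  ρ[w/u](ρ[v/w](T)) → 5

== RESULT ==
v | w | h
p | s | 4
q | q | 9
s | q | 2
t | r | 7
t | t | 1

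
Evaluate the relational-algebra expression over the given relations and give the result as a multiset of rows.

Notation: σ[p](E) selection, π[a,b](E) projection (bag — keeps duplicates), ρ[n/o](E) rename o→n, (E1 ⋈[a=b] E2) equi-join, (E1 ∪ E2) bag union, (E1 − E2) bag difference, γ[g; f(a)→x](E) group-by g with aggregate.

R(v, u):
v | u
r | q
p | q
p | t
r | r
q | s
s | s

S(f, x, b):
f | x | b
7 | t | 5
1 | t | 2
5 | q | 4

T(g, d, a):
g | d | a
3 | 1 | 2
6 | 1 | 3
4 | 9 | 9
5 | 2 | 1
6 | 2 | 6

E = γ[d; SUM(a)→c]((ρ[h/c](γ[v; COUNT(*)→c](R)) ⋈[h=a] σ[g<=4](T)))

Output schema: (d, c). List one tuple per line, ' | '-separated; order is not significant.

Subexpression sizes:
  R → 6
  γ[v; COUNT(*)→c](R) → 4
  ρ[h/c](γ[v; COUNT(*)→c](R)) → 4
  T → 5
  σ[g<=4](T) → 2
  (ρ[h/c](γ[v; COUNT(*)→c](R)) ⋈[h=a] σ[g<=4](T)) → 2
  γ[d; SUM(a)→c]((ρ[h/c](γ[v; COUNT(*)→c](R)) ⋈[h=a] σ[g<=4](T))) → 1

== RESULT ==
d | c
1 | 4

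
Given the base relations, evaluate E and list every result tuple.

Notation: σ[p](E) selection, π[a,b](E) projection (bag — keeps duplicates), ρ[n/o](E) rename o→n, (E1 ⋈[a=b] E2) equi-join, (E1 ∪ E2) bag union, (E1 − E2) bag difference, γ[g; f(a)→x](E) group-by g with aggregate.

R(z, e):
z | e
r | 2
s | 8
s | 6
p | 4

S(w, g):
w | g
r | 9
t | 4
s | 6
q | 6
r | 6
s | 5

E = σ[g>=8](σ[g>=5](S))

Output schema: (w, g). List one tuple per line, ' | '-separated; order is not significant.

Per-node cardinality:
  S → 6
  σ[g>=5](S) → 5
  σ[g>=8](σ[g>=5](S)) → 1

== RESULT ==
w | g
r | 9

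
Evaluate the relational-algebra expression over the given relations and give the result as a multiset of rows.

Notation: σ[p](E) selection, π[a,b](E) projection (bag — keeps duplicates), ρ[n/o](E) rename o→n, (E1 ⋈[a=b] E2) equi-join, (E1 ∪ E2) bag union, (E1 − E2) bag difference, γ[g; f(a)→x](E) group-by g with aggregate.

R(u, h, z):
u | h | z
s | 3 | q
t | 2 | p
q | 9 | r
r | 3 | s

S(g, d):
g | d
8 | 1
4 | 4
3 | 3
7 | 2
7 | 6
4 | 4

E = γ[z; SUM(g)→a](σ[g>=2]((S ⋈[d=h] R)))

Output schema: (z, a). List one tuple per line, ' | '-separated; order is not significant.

Stepwise |·|:
  S → 6
  R → 4
  (S ⋈[d=h] R) → 3
  σ[g>=2]((S ⋈[d=h] R)) → 3
  γ[z; SUM(g)→a](σ[g>=2]((S ⋈[d=h] R))) → 3

== RESULT ==
z | a
p | 7
q | 3
s | 3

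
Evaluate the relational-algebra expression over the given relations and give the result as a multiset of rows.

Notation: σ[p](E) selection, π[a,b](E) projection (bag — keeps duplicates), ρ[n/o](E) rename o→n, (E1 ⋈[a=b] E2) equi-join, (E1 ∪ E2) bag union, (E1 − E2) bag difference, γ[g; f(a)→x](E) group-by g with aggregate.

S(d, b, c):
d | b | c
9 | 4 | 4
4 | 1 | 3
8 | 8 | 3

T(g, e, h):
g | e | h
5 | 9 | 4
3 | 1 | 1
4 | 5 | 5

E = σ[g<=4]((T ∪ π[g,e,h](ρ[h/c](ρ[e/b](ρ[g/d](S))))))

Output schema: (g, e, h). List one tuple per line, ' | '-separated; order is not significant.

Row counts bottom-up:
  T → 3
  S → 3
  ρ[g/d](S) → 3
  ρ[e/b](ρ[g/d](S)) → 3
  ρ[h/c](ρ[e/b](ρ[g/d](S))) → 3
  π[g,e,h](ρ[h/c](ρ[e/b](ρ[g/d](S)))) → 3
  (T ∪ π[g,e,h](ρ[h/c](ρ[e/b](ρ[g/d](S))))) → 6
  σ[g<=4]((T ∪ π[g,e,h](ρ[h/c](ρ[e/b](ρ[g/d](S)))))) → 3

== RESULT ==
g | e | h
3 | 1 | 1
4 | 1 | 3
4 | 5 | 5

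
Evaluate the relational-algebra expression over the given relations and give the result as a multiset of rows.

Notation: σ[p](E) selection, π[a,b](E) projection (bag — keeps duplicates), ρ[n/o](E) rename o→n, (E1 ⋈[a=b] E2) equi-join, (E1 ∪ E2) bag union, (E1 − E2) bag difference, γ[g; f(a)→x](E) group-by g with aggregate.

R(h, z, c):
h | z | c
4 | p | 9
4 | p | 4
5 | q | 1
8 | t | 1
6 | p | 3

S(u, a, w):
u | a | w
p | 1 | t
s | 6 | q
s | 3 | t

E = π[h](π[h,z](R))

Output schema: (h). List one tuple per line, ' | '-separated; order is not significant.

Subexpression sizes:
  R → 5
  π[h,z](R) → 5
  π[h](π[h,z](R)) → 5

== RESULT ==
h
4
4
5
6
8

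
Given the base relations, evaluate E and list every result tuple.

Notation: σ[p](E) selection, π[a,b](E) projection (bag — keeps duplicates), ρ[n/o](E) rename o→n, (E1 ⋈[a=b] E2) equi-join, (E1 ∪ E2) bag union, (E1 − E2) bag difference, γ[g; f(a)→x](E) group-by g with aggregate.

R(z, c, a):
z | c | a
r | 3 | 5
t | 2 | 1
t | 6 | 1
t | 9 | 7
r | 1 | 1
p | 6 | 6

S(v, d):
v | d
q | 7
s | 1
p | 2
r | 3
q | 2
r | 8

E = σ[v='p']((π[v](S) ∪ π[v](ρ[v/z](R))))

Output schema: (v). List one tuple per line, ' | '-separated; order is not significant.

Stepwise |·|:
  S → 6
  π[v](S) → 6
  R → 6
  ρ[v/z](R) → 6
  π[v](ρ[v/z](R)) → 6
  (π[v](S) ∪ π[v](ρ[v/z](R))) → 12
  σ[v='p']((π[v](S) ∪ π[v](ρ[v/z](R)))) → 2

== RESULT ==
v
p
p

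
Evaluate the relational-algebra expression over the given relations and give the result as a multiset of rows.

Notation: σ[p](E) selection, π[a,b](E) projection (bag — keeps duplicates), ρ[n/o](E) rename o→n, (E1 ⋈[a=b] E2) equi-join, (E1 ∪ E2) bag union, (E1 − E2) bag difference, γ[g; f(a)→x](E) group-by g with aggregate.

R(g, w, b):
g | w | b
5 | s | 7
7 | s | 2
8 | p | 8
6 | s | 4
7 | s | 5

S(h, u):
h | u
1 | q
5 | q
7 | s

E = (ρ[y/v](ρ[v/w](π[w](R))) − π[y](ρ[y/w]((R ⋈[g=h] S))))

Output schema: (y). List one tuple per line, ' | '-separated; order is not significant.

Subexpression sizes:
  R → 5
  π[w](R) → 5
  ρ[v/w](π[w](R)) → 5
  ρ[y/v](ρ[v/w](π[w](R))) → 5
  R → 5
  S → 3
  (R ⋈[g=h] S) → 3
  ρ[y/w]((R ⋈[g=h] S)) → 3
  π[y](ρ[y/w]((R ⋈[g=h] S))) → 3
  (ρ[y/v](ρ[v/w](π[w](R))) − π[y](ρ[y/w]((R ⋈[g=h] S)))) → 2

== RESULT ==
y
p
s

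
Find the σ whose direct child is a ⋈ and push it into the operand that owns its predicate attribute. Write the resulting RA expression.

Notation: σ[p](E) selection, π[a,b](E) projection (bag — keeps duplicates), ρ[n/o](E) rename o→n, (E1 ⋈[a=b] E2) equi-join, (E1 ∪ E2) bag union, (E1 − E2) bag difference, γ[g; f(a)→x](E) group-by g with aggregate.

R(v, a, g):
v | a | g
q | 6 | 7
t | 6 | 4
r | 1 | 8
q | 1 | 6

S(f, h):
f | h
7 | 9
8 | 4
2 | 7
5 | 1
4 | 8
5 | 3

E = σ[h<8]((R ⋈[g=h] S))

σ filters on h, owned by the right side.
E' = (R ⋈[g=h] σ[h<8](S))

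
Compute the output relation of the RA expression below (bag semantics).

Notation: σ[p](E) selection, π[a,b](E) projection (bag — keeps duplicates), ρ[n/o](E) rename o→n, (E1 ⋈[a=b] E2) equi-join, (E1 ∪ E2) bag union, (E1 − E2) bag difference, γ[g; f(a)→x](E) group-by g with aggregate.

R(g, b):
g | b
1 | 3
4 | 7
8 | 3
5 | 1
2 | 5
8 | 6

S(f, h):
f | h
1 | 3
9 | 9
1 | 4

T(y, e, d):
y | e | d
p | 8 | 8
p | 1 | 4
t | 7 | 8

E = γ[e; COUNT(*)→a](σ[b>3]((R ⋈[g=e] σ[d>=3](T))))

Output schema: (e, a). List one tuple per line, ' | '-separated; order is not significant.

Per-node cardinality:
  R → 6
  T → 3
  σ[d>=3](T) → 3
  (R ⋈[g=e] σ[d>=3](T)) → 3
  σ[b>3]((R ⋈[g=e] σ[d>=3](T))) → 1
  γ[e; COUNT(*)→a](σ[b>3]((R ⋈[g=e] σ[d>=3](T)))) → 1

== RESULT ==
e | a
8 | 1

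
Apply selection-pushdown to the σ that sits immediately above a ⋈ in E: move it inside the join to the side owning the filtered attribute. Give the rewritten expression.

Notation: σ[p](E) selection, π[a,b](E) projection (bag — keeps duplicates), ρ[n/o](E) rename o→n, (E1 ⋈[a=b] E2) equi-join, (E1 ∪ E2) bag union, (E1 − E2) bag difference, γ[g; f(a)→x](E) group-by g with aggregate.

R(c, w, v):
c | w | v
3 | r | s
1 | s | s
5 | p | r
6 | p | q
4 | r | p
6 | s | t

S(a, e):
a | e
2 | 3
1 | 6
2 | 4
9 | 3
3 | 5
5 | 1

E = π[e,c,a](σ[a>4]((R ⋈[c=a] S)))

σ filters on a, owned by the right side.
E' = π[e,c,a]((R ⋈[c=a] σ[a>4](S)))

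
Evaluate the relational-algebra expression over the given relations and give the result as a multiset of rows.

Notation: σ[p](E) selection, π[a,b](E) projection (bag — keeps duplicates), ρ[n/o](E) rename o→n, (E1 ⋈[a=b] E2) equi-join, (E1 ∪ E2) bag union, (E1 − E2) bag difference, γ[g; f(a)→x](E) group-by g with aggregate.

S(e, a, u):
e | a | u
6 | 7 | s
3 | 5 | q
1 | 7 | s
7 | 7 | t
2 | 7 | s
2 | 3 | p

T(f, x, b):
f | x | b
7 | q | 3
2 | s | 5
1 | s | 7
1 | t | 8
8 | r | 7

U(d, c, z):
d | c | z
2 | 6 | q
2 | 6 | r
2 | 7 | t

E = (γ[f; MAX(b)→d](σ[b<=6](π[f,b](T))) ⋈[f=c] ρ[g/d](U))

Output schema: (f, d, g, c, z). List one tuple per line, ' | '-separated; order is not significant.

Row counts bottom-up:
  T → 5
  π[f,b](T) → 5
  σ[b<=6](π[f,b](T)) → 2
  γ[f; MAX(b)→d](σ[b<=6](π[f,b](T))) → 2
  U → 3
  ρ[g/d](U) → 3
  (γ[f; MAX(b)→d](σ[b<=6](π[f,b](T))) ⋈[f=c] ρ[g/d](U)) → 1

== RESULT ==
f | d | g | c | z
7 | 3 | 2 | 7 | t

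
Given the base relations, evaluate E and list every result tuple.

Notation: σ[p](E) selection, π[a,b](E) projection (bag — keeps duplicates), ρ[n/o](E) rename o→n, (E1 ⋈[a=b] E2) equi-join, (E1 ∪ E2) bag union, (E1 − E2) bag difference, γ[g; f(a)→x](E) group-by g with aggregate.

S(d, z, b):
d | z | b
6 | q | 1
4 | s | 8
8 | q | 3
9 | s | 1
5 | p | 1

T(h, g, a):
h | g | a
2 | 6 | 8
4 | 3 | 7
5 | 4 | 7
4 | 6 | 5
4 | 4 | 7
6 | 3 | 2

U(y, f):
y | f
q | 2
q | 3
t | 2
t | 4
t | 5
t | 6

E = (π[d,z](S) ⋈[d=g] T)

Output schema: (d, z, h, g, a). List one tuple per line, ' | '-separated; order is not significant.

Stepwise |·|:
  S → 5
  π[d,z](S) → 5
  T → 6
  (π[d,z](S) ⋈[d=g] T) → 4

== RESULT ==
d | z | h | g | a
4 | s | 4 | 4 | 7
4 | s | 5 | 4 | 7
6 | q | 2 | 6 | 8
6 | q | 4 | 6 | 5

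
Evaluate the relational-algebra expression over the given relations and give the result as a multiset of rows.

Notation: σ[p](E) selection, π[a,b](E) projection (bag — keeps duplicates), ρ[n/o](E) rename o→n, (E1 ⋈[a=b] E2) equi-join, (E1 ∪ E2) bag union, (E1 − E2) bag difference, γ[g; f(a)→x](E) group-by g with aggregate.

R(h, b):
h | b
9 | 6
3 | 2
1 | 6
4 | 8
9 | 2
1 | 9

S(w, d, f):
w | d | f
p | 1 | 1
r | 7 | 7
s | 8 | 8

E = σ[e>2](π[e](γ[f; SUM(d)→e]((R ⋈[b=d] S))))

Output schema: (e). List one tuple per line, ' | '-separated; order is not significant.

Stepwise |·|:
  R → 6
  S → 3
  (R ⋈[b=d] S) → 1
  γ[f; SUM(d)→e]((R ⋈[b=d] S)) → 1
  π[e](γ[f; SUM(d)→e]((R ⋈[b=d] S))) → 1
  σ[e>2](π[e](γ[f; SUM(d)→e]((R ⋈[b=d] S)))) → 1

== RESULT ==
e
8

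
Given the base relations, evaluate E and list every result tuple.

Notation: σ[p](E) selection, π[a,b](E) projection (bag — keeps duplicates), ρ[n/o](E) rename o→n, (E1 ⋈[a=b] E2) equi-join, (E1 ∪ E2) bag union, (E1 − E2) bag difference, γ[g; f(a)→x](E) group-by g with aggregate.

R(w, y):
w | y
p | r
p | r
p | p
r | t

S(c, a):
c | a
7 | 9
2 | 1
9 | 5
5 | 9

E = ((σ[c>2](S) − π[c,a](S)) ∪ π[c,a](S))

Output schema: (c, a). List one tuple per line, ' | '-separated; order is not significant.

Stepwise |·|:
  S → 4
  σ[c>2](S) → 3
  S → 4
  π[c,a](S) → 4
  (σ[c>2](S) − π[c,a](S)) → 0
  S → 4
  π[c,a](S) → 4
  ((σ[c>2](S) − π[c,a](S)) ∪ π[c,a](S)) → 4

== RESULT ==
c | a
2 | 1
5 | 9
7 | 9
9 | 5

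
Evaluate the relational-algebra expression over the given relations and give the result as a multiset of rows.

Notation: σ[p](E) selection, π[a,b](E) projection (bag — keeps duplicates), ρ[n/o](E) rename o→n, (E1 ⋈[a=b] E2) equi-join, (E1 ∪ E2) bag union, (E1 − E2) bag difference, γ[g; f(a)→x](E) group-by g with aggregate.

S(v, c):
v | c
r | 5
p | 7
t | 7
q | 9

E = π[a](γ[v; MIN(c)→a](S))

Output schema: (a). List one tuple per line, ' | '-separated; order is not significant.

Per-node cardinality:
  S → 4
  γ[v; MIN(c)→a](S) → 4
  π[a](γ[v; MIN(c)→a](S)) → 4

== RESULT ==
a
5
7
7
9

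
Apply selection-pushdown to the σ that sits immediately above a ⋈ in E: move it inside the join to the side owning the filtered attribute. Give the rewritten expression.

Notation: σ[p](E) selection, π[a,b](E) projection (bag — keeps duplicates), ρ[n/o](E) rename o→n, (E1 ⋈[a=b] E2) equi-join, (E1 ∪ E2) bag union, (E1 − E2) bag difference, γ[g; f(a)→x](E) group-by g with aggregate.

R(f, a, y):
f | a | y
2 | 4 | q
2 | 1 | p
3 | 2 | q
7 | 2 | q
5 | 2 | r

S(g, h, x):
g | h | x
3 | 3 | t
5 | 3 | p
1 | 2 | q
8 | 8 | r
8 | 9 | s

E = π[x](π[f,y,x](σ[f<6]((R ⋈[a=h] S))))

σ filters on f, owned by the left side.
E' = π[x](π[f,y,x]((σ[f<6](R) ⋈[a=h] S)))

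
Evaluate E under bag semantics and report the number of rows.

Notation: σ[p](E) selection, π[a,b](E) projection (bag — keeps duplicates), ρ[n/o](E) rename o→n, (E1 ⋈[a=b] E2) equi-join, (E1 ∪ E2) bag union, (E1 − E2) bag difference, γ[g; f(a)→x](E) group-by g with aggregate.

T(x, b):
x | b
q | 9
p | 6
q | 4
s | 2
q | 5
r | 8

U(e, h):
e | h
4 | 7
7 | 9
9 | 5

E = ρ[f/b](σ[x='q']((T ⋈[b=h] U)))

Stepwise |·|:
  T → 6
  U → 3
  (T ⋈[b=h] U) → 2
  σ[x='q']((T ⋈[b=h] U)) → 2
  ρ[f/b](σ[x='q']((T ⋈[b=h] U))) → 2

|E| = 2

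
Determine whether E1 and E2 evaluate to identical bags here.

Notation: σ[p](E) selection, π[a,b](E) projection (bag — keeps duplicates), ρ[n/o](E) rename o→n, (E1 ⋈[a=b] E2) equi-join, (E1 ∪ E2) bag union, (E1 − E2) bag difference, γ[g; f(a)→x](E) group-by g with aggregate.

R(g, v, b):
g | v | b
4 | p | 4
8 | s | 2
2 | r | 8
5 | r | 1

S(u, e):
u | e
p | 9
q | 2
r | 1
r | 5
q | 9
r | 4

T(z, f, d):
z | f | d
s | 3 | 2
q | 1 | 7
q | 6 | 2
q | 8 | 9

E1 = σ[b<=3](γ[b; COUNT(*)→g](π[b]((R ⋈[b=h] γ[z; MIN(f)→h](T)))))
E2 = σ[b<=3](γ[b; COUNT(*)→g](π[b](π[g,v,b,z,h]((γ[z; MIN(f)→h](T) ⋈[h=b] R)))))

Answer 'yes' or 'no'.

E1 subexpression sizes:
  R → 4
  T → 4
  γ[z; MIN(f)→h](T) → 2
  (R ⋈[b=h] γ[z; MIN(f)→h](T)) → 1
  π[b]((R ⋈[b=h] γ[z; MIN(f)→h](T))) → 1
  γ[b; COUNT(*)→g](π[b]((R ⋈[b=h] γ[z; MIN(f)→h](T)))) → 1
  σ[b<=3](γ[b; COUNT(*)→g](π[b]((R ⋈[b=h] γ[z; MIN(f)→h](T))))) → 1
E2 subexpression sizes:
  T → 4
  γ[z; MIN(f)→h](T) → 2
  R → 4
  (γ[z; MIN(f)→h](T) ⋈[h=b] R) → 1
  π[g,v,b,z,h]((γ[z; MIN(f)→h](T) ⋈[h=b] R)) → 1
  π[b](π[g,v,b,z,h]((γ[z; MIN(f)→h](T) ⋈[h=b] R))) → 1
  γ[b; COUNT(*)→g](π[b](π[g,v,b,z,h]((γ[z; MIN(f)→h](T) ⋈[h=b] R)))) → 1
  σ[b<=3](γ[b; COUNT(*)→g](π[b](π[g,v,b,z,h]((γ[z; MIN(f)→h](T) ⋈[h=b] R))))) → 1

E1 and E2 produce the same multiset:
b | g
1 | 1

yes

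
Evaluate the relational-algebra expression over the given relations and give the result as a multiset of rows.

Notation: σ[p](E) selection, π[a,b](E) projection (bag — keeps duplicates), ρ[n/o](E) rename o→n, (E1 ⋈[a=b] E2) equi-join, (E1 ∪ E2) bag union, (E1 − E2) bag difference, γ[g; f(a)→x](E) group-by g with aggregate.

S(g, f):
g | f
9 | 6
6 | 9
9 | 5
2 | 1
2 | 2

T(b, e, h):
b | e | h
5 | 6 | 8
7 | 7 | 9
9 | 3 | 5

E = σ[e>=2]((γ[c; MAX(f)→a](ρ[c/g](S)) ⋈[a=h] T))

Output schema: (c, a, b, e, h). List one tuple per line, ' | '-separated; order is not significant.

Per-node cardinality:
  S → 5
  ρ[c/g](S) → 5
  γ[c; MAX(f)→a](ρ[c/g](S)) → 3
  T → 3
  (γ[c; MAX(f)→a](ρ[c/g](S)) ⋈[a=h] T) → 1
  σ[e>=2]((γ[c; MAX(f)→a](ρ[c/g](S)) ⋈[a=h] T)) → 1

== RESULT ==
c | a | b | e | h
6 | 9 | 7 | 7 | 9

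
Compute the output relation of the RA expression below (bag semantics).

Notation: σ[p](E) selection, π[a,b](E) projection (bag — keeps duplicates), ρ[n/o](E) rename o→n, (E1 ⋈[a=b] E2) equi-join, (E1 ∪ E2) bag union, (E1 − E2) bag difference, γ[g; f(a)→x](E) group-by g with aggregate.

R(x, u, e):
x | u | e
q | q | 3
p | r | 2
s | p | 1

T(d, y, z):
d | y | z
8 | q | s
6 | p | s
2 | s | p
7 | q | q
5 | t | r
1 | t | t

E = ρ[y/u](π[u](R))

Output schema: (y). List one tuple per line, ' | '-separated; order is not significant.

Per-node cardinality:
  R → 3
  π[u](R) → 3
  ρ[y/u](π[u](R)) → 3

== RESULT ==
y
p
q
r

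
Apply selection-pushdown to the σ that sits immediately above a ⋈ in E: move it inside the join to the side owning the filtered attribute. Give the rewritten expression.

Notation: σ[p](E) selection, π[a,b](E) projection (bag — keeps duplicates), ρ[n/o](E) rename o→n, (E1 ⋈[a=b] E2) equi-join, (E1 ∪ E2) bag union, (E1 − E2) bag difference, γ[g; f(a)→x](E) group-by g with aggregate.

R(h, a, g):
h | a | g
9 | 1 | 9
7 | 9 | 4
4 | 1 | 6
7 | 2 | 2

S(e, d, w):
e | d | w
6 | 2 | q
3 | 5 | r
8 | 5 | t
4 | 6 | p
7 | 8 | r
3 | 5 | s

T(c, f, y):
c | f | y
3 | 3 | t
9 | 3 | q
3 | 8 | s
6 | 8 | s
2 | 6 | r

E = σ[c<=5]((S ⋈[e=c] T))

σ filters on c, owned by the right side.
E' = (S ⋈[e=c] σ[c<=5](T))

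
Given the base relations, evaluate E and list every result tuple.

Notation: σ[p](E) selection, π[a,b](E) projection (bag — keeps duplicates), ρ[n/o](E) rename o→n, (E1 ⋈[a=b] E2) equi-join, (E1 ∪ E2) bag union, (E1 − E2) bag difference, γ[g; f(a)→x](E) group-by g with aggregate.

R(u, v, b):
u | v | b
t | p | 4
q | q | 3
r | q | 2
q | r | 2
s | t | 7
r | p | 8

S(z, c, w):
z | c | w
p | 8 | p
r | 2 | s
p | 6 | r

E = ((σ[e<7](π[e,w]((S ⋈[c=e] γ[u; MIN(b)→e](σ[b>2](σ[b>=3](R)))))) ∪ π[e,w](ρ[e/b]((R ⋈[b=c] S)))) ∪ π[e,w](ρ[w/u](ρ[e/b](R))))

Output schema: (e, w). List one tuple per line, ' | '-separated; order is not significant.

Subexpression sizes:
  S → 3
  R → 6
  σ[b>=3](R) → 4
  σ[b>2](σ[b>=3](R)) → 4
  γ[u; MIN(b)→e](σ[b>2](σ[b>=3](R))) → 4
  (S ⋈[c=e] γ[u; MIN(b)→e](σ[b>2](σ[b>=3](R)))) → 1
  π[e,w]((S ⋈[c=e] γ[u; MIN(b)→e](σ[b>2](σ[b>=3](R))))) → 1
  σ[e<7](π[e,w]((S ⋈[c=e] γ[u; MIN(b)→e](σ[b>2](σ[b>=3](R)))))) → 0
  R → 6
  S → 3
  (R ⋈[b=c] S) → 3
  ρ[e/b]((R ⋈[b=c] S)) → 3
  π[e,w](ρ[e/b]((R ⋈[b=c] S))) → 3
  (σ[e<7](π[e,w]((S ⋈[c=e] γ[u; MIN(b)→e](σ[b>2](σ[b>=3](R)))))) ∪ π[e,w](ρ[e/b]((R ⋈[b=c] S)))) → 3
  R → 6
  ρ[e/b](R) → 6
  ρ[w/u](ρ[e/b](R)) → 6
  π[e,w](ρ[w/u](ρ[e/b](R))) → 6
  ((σ[e<7](π[e,w]((S ⋈[c=e] γ[u; MIN(b)→e](σ[b>2](σ[b>=3](R)))))) ∪ π[e,w](ρ[e/b]((R ⋈[b=c] S)))) ∪ π[e,w](ρ[w/u](ρ[e/b](R)))) → 9

== RESULT ==
e | w
2 | q
2 | r
2 | s
2 | s
3 | q
4 | t
7 | s
8 | p
8 | r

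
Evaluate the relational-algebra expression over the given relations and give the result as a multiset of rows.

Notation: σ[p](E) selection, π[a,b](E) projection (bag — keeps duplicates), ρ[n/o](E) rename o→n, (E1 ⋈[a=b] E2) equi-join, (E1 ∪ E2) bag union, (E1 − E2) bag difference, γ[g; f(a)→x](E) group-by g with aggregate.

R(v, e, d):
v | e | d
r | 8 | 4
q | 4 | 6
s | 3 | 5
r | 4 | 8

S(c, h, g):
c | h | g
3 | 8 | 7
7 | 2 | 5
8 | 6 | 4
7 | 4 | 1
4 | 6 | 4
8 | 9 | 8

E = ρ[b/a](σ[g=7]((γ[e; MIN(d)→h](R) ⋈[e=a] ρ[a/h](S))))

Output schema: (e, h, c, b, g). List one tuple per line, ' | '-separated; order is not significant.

Subexpression sizes:
  R → 4
  γ[e; MIN(d)→h](R) → 3
  S → 6
  ρ[a/h](S) → 6
  (γ[e; MIN(d)→h](R) ⋈[e=a] ρ[a/h](S)) → 2
  σ[g=7]((γ[e; MIN(d)→h](R) ⋈[e=a] ρ[a/h](S))) → 1
  ρ[b/a](σ[g=7]((γ[e; MIN(d)→h](R) ⋈[e=a] ρ[a/h](S)))) → 1

== RESULT ==
e | h | c | b | g
8 | 4 | 3 | 8 | 7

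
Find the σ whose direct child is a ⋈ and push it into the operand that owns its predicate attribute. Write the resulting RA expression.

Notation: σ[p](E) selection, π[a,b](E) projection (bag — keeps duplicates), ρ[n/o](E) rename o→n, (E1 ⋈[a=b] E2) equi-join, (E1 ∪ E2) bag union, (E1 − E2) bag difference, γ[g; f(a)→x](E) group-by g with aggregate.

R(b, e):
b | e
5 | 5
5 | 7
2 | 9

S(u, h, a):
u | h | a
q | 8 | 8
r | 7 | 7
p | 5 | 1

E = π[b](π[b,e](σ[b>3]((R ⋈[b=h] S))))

σ filters on b, owned by the left side.
E' = π[b](π[b,e]((σ[b>3](R) ⋈[b=h] S)))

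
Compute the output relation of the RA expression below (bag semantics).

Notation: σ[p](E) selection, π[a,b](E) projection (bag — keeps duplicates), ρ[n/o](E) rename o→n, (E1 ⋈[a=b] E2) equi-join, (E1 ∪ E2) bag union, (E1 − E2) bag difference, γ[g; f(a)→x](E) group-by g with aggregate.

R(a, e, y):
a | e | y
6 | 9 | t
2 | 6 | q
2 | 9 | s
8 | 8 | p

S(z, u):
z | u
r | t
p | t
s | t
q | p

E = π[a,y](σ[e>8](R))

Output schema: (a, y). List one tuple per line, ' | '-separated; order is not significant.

Per-node cardinality:
  R → 4
  σ[e>8](R) → 2
  π[a,y](σ[e>8](R)) → 2

== RESULT ==
a | y
2 | s
6 | t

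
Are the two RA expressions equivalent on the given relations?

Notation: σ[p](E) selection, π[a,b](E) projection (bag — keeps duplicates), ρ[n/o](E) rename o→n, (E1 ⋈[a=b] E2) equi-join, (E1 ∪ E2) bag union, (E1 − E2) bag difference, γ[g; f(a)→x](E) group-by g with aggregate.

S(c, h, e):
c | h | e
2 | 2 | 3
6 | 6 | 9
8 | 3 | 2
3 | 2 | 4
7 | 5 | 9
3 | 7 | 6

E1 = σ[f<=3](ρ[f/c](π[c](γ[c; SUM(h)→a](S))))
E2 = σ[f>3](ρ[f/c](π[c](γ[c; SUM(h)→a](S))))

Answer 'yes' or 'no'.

E1 row counts bottom-up:
  S → 6
  γ[c; SUM(h)→a](S) → 5
  π[c](γ[c; SUM(h)→a](S)) → 5
  ρ[f/c](π[c](γ[c; SUM(h)→a](S))) → 5
  σ[f<=3](ρ[f/c](π[c](γ[c; SUM(h)→a](S)))) → 2
E2 row counts bottom-up:
  S → 6
  γ[c; SUM(h)→a](S) → 5
  π[c](γ[c; SUM(h)→a](S)) → 5
  ρ[f/c](π[c](γ[c; SUM(h)→a](S))) → 5
  σ[f>3](ρ[f/c](π[c](γ[c; SUM(h)→a](S)))) → 3

E1 result:
f
2
3
E2 result:
f
6
7
8
Witness: (6,) appears 0× in E1 but 1× in E2.

no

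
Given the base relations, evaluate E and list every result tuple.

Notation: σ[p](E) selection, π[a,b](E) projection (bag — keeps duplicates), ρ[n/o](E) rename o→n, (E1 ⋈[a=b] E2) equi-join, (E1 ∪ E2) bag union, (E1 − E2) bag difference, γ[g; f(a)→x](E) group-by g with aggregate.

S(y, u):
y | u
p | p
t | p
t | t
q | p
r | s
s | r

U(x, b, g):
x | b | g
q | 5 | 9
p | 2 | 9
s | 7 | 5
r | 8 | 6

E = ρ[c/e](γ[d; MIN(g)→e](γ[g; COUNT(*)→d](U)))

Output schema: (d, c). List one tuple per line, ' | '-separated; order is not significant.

Row counts bottom-up:
  U → 4
  γ[g; COUNT(*)→d](U) → 3
  γ[d; MIN(g)→e](γ[g; COUNT(*)→d](U)) → 2
  ρ[c/e](γ[d; MIN(g)→e](γ[g; COUNT(*)→d](U))) → 2

== RESULT ==
d | c
1 | 5
2 | 9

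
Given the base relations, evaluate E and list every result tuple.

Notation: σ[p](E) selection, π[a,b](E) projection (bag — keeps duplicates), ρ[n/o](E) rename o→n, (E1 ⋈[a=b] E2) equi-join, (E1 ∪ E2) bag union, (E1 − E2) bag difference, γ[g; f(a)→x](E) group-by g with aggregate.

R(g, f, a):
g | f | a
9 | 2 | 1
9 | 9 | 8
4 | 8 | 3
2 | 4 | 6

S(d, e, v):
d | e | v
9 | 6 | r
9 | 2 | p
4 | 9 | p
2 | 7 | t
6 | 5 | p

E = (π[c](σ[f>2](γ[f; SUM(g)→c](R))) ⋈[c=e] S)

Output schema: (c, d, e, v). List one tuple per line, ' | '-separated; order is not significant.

Stepwise |·|:
  R → 4
  γ[f; SUM(g)→c](R) → 4
  σ[f>2](γ[f; SUM(g)→c](R)) → 3
  π[c](σ[f>2](γ[f; SUM(g)→c](R))) → 3
  S → 5
  (π[c](σ[f>2](γ[f; SUM(g)→c](R))) ⋈[c=e] S) → 2

== RESULT ==
c | d | e | v
2 | 9 | 2 | p
9 | 4 | 9 | p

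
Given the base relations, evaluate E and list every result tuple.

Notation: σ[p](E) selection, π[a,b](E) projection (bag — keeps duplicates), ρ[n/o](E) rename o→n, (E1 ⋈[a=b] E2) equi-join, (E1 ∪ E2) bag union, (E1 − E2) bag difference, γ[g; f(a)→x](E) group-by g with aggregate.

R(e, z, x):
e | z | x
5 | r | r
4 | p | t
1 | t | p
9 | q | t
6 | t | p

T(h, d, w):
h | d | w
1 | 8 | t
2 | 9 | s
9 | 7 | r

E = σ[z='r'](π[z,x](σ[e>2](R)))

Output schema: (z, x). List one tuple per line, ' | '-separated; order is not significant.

Per-node cardinality:
  R → 5
  σ[e>2](R) → 4
  π[z,x](σ[e>2](R)) → 4
  σ[z='r'](π[z,x](σ[e>2](R))) → 1

== RESULT ==
z | x
r | r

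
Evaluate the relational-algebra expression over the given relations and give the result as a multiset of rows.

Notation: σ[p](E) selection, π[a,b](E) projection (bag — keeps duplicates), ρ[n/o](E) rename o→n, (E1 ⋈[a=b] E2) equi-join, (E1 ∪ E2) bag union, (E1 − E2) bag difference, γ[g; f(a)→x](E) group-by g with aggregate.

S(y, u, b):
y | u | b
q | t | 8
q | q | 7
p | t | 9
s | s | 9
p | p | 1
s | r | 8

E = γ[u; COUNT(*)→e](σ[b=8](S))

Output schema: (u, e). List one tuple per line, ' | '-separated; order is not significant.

Row counts bottom-up:
  S → 6
  σ[b=8](S) → 2
  γ[u; COUNT(*)→e](σ[b=8](S)) → 2

== RESULT ==
u | e
r | 1
t | 1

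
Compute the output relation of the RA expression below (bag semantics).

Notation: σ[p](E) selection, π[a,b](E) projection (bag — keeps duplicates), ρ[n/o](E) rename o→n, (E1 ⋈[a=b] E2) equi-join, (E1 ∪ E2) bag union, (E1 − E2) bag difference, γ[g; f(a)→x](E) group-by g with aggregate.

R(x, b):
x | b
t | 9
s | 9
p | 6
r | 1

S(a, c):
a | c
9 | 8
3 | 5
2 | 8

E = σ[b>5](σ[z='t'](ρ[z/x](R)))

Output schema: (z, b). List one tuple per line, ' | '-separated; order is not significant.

Subexpression sizes:
  R → 4
  ρ[z/x](R) → 4
  σ[z='t'](ρ[z/x](R)) → 1
  σ[b>5](σ[z='t'](ρ[z/x](R))) → 1

== RESULT ==
z | b
t | 9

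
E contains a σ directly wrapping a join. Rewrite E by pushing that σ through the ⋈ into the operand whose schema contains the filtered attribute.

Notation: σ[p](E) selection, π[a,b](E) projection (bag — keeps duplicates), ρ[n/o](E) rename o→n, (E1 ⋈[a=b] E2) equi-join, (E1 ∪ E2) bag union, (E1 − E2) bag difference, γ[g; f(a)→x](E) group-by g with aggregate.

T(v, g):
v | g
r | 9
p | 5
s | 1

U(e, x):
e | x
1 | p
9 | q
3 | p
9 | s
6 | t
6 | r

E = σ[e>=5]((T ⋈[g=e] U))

σ filters on e, owned by the right side.
E' = (T ⋈[g=e] σ[e>=5](U))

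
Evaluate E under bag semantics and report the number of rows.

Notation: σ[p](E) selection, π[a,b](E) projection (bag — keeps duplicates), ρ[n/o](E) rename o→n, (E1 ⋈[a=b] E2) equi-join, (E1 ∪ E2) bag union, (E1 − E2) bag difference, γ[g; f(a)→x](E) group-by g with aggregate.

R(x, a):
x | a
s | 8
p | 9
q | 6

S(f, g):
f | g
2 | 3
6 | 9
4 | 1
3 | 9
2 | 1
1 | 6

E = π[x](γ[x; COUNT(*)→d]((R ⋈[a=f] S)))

Per-node cardinality:
  R → 3
  S → 6
  (R ⋈[a=f] S) → 1
  γ[x; COUNT(*)→d]((R ⋈[a=f] S)) → 1
  π[x](γ[x; COUNT(*)→d]((R ⋈[a=f] S))) → 1

|E| = 1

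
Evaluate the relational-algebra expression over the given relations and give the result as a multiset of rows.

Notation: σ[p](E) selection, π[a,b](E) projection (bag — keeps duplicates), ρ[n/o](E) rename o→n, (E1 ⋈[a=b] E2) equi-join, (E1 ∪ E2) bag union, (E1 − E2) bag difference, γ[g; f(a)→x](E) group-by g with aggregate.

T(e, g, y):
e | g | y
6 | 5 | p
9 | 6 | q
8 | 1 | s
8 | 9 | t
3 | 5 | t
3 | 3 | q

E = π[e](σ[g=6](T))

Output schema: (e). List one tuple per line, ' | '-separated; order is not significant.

Per-node cardinality:
  T → 6
  σ[g=6](T) → 1
  π[e](σ[g=6](T)) → 1

== RESULT ==
e
9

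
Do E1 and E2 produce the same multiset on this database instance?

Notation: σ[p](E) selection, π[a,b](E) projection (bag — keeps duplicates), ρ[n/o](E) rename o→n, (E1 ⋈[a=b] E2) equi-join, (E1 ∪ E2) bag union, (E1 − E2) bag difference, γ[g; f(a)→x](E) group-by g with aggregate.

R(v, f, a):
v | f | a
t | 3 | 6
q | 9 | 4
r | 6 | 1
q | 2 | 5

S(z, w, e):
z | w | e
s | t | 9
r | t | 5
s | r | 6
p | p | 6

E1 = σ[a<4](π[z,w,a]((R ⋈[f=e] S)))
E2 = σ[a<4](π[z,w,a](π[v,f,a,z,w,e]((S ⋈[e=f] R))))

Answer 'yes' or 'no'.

E1 subexpression sizes:
  R → 4
  S → 4
  (R ⋈[f=e] S) → 3
  π[z,w,a]((R ⋈[f=e] S)) → 3
  σ[a<4](π[z,w,a]((R ⋈[f=e] S))) → 2
E2 subexpression sizes:
  S → 4
  R → 4
  (S ⋈[e=f] R) → 3
  π[v,f,a,z,w,e]((S ⋈[e=f] R)) → 3
  π[z,w,a](π[v,f,a,z,w,e]((S ⋈[e=f] R))) → 3
  σ[a<4](π[z,w,a](π[v,f,a,z,w,e]((S ⋈[e=f] R)))) → 2

E1 and E2 produce the same multiset:
z | w | a
p | p | 1
s | r | 1

yes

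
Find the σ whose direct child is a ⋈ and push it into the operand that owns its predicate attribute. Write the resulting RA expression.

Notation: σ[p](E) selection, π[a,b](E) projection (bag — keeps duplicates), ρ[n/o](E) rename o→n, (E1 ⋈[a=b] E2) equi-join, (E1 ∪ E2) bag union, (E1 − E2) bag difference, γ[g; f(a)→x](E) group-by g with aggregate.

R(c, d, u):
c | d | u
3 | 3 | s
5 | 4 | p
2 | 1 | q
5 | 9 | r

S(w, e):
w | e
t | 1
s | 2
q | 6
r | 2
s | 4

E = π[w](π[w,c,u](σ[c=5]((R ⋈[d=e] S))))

σ filters on c, owned by the left side.
E' = π[w](π[w,c,u]((σ[c=5](R) ⋈[d=e] S)))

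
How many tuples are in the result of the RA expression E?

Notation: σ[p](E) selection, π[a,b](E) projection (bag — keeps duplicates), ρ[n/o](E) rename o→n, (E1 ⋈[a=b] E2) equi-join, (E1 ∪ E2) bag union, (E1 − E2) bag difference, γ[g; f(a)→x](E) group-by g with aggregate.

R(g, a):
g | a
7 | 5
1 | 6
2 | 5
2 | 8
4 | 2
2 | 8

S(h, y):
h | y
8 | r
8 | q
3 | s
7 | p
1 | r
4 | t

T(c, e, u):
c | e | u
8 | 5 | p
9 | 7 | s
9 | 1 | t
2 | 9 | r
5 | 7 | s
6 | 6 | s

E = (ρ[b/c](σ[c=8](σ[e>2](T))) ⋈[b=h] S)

Per-node cardinality:
  T → 6
  σ[e>2](T) → 5
  σ[c=8](σ[e>2](T)) → 1
  ρ[b/c](σ[c=8](σ[e>2](T))) → 1
  S → 6
  (ρ[b/c](σ[c=8](σ[e>2](T))) ⋈[b=h] S) → 2

|E| = 2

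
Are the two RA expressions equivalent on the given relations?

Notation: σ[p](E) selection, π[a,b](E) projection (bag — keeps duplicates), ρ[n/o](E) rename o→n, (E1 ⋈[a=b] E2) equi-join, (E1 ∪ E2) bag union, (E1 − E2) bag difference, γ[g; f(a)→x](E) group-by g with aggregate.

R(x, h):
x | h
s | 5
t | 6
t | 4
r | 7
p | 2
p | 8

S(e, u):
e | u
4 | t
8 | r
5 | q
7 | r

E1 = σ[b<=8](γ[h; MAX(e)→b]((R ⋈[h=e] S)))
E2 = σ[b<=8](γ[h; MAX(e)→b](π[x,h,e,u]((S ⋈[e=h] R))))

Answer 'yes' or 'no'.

E1 stepwise |·|:
  R → 6
  S → 4
  (R ⋈[h=e] S) → 4
  γ[h; MAX(e)→b]((R ⋈[h=e] S)) → 4
  σ[b<=8](γ[h; MAX(e)→b]((R ⋈[h=e] S))) → 4
E2 stepwise |·|:
  S → 4
  R → 6
  (S ⋈[e=h] R) → 4
  π[x,h,e,u]((S ⋈[e=h] R)) → 4
  γ[h; MAX(e)→b](π[x,h,e,u]((S ⋈[e=h] R))) → 4
  σ[b<=8](γ[h; MAX(e)→b](π[x,h,e,u]((S ⋈[e=h] R)))) → 4

E1 and E2 produce the same multiset:
h | b
4 | 4
5 | 5
7 | 7
8 | 8

yes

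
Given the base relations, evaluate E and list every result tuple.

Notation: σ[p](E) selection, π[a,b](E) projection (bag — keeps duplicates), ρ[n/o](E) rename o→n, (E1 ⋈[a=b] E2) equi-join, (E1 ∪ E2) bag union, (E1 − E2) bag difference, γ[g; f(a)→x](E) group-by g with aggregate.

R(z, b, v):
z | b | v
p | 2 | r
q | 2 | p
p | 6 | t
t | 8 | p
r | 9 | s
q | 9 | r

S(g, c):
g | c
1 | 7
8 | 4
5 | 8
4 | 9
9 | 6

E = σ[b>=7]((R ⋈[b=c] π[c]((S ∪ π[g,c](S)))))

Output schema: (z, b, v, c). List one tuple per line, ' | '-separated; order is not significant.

Per-node cardinality:
  R → 6
  S → 5
  S → 5
  π[g,c](S) → 5
  (S ∪ π[g,c](S)) → 10
  π[c]((S ∪ π[g,c](S))) → 10
  (R ⋈[b=c] π[c]((S ∪ π[g,c](S)))) → 8
  σ[b>=7]((R ⋈[b=c] π[c]((S ∪ π[g,c](S))))) → 6

== RESULT ==
z | b | v | c
q | 9 | r | 9
q | 9 | r | 9
r | 9 | s | 9
r | 9 | s | 9
t | 8 | p | 8
t | 8 | p | 8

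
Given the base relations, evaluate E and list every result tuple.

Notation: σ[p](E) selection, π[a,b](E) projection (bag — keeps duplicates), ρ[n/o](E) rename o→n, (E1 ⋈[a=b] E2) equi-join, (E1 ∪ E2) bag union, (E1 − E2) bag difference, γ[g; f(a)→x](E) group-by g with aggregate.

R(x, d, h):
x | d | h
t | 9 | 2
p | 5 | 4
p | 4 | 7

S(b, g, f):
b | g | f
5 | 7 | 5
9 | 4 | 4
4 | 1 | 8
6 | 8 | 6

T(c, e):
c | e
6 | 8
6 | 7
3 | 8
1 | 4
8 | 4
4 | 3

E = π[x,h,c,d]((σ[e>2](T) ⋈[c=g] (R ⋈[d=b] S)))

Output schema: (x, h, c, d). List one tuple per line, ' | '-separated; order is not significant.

Per-node cardinality:
  T → 6
  σ[e>2](T) → 6
  R → 3
  S → 4
  (R ⋈[d=b] S) → 3
  (σ[e>2](T) ⋈[c=g] (R ⋈[d=b] S)) → 2
  π[x,h,c,d]((σ[e>2](T) ⋈[c=g] (R ⋈[d=b] S))) → 2

== RESULT ==
x | h | c | d
p | 7 | 1 | 4
t | 2 | 4 | 9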